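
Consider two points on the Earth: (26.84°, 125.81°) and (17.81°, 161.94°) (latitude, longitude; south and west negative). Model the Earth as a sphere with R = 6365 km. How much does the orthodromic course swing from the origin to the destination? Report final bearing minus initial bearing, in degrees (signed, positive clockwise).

Initial bearing θ₁ = atan2(sin Δλ cos φ₂, cos φ₁ sin φ₂ − sin φ₁ cos φ₂ cos Δλ) = 97.54°
Final bearing θ₂ = (initial bearing from the destination back to the start) + 180° = 111.71°
Δθ = θ₂ − θ₁ = +14.2°

+14.2°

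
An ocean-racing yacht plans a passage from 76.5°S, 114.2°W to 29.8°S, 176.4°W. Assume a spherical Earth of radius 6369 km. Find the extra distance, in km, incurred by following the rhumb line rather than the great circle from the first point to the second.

206 km

Great circle: cos σ = sin φ₁ sin φ₂ + cos φ₁ cos φ₂ cos Δλ,  σ = 0.9549 rad → d_gc = 6081.5 km
Rhumb line: Δψ = +1.5888, q = Δφ/Δψ = 0.5130, d_rh = R√(Δφ²+q²Δλ²) = 6287.3 km
Excess = 6287.3 − 6081.5 = 205.8 ≈ 206 km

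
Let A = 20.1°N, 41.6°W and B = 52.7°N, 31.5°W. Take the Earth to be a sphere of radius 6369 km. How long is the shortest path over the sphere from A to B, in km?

cos σ = sin φ₁ sin φ₂ + cos φ₁ cos φ₂ cos Δλ
      = sin(20.10°)sin(52.70°) + cos(20.10°)cos(52.70°)cos(10.10°) = 0.8336
σ = 33.526° → d = Rσ = 6369·0.58514 = 3727 km

3727 km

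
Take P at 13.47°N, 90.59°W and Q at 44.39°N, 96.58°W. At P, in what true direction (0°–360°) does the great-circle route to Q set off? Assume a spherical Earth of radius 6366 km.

N = sin Δλ·cos φ₂ = -0.0746;  D = cos φ₁ sin φ₂ − sin φ₁ cos φ₂ cos Δλ = +0.5147
initial course = atan2(N, D) = 351.76°

351.8°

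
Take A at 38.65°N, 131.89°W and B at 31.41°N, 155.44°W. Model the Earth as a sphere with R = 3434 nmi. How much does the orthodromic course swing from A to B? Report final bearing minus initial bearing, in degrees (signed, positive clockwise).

-13.7°

At departure: θ₁ = atan2(sin Δλ cos φ₂, cos φ₁ sin φ₂ − sin φ₁ cos φ₂ cos Δλ) = 256.54°
At arrival: θ₂ = atan2(sin Δλ cos φ₁, −cos φ₂ sin φ₁ + sin φ₂ cos φ₁ cos Δλ) = 242.86°
Δθ = θ₂ − θ₁ = -13.7°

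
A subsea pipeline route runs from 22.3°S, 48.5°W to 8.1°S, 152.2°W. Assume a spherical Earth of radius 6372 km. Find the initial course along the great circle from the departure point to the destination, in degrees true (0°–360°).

257.2°

θ = atan2( sin Δλ·cos φ₂ ,  cos φ₁ sin φ₂ − sin φ₁ cos φ₂ cos Δλ )
  = atan2(-0.9619, -0.2193) = 257.15°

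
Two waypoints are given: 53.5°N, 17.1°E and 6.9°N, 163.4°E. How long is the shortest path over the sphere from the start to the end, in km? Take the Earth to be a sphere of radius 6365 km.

12581 km

Haversine: a = sin²(Δφ/2)+cos φ₁ cos φ₂ sin²(Δλ/2) = 0.69735;  σ = 2·atan2(√a,√(1−a))
σ = 113.248° → d = Rσ = 6365·1.97655 = 12581 km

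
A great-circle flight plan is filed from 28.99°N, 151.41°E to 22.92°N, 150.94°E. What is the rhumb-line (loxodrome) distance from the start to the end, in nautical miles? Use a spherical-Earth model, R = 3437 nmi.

Rhumb course C = atan2(Δλ, Δψ) with Δψ = ln[tan(π/4+φ₂/2)/tan(π/4+φ₁/2)] = -0.1179, Δλ = -0.0082 → C = 183.98°
d = R·|Δφ| / |cos C| = 3437·0.10594 / 0.99759 = 365 nmi

365 nmi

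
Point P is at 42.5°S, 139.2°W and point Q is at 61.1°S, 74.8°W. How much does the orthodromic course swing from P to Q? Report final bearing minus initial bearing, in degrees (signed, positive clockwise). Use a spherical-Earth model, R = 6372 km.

-53.3°

At departure: θ₁ = atan2(sin Δλ cos φ₂, cos φ₁ sin φ₂ − sin φ₁ cos φ₂ cos Δλ) = 139.17°
At arrival: θ₂ = atan2(sin Δλ cos φ₁, −cos φ₂ sin φ₁ + sin φ₂ cos φ₁ cos Δλ) = 85.90°
Δθ = θ₂ − θ₁ = -53.3°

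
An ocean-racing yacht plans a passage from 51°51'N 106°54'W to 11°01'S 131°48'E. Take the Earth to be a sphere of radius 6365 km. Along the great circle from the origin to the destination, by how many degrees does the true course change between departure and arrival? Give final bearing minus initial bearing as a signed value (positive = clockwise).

-72.0°

At departure: θ₁ = atan2(sin Δλ cos φ₂, cos φ₁ sin φ₂ − sin φ₁ cos φ₂ cos Δλ) = 288.64°
At arrival: θ₂ = atan2(sin Δλ cos φ₁, −cos φ₂ sin φ₁ + sin φ₂ cos φ₁ cos Δλ) = 216.60°
Δθ = θ₂ − θ₁ = -72.0°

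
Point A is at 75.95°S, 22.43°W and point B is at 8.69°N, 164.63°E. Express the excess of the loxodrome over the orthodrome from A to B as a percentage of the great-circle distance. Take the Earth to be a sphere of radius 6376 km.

Great circle: σ = 1.9657 rad → d_gc = Rσ = 12533.4 km
Rhumb: Δφ = +1.4772, Δλ = -3.0184, Δψ = +2.2460, q = Δφ/Δψ = 0.6577 → d_rh = R√(Δφ²+q²Δλ²) = 15778.0 km
Excess = (15778.0 − 12533.4) / 12533.4 = 3244.6 / 12533.4 = 25.89% ≈ 25.9%

25.9%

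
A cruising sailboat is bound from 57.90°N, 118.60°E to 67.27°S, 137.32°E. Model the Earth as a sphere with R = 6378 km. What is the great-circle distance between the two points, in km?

14019 km

cos σ = sin φ₁ sin φ₂ + cos φ₁ cos φ₂ cos Δλ
      = sin(57.90°)sin(-67.27°) + cos(57.90°)cos(-67.27°)cos(18.72°) = -0.5869
σ = 125.935° → d = Rσ = 6378·2.19798 = 14019 km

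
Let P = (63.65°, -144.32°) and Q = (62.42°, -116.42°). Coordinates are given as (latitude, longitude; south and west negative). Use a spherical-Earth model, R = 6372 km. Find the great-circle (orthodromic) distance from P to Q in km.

1402 km

Haversine: a = sin²(Δφ/2)+cos φ₁ cos φ₂ sin²(Δλ/2) = 0.01206;  σ = 2·atan2(√a,√(1−a))
σ = 12.609° → d = Rσ = 6372·0.22006 = 1402 km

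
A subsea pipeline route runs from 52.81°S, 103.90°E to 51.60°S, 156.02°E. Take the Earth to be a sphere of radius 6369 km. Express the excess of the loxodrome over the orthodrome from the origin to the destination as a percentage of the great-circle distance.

Great circle: σ = 0.5455 rad → d_gc = Rσ = 3474.5 km
Rhumb: Δφ = +0.0211, Δλ = +0.9097, Δψ = +0.0345, q = Δφ/Δψ = 0.6128 → d_rh = R√(Δφ²+q²Δλ²) = 3552.8 km
Excess = (3552.8 − 3474.5) / 3474.5 = 78.3 / 3474.5 = 2.254% ≈ 2.3%

2.3%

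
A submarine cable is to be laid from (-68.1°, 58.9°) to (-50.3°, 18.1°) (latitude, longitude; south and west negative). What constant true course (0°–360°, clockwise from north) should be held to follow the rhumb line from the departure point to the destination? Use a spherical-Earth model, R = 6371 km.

311.2°

Meridional parts: M(φ₁)=-1.6426, M(φ₂)=-1.0189 → ΔM = +0.6238;  Δλ = -0.7121 rad
tan C = Δλ / ΔM = -1.1416 → C = 311.22°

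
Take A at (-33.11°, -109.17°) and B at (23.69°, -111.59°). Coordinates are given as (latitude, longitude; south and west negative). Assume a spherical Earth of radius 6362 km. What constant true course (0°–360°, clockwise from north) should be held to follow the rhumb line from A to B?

Meridional parts: M(φ₁)=-0.6130, M(φ₂)=+0.4258 → ΔM = +1.0388;  Δλ = -0.0422 rad
tan C = Δλ / ΔM = -0.0407 → C = 357.67°

357.7°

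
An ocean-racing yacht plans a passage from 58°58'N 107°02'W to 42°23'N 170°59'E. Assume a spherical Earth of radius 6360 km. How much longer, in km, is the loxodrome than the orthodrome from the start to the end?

Great circle: cos σ = sin φ₁ sin φ₂ + cos φ₁ cos φ₂ cos Δλ,  σ = 0.8883 rad → d_gc = 5649.8 km
Rhumb line: Δψ = -0.4632, q = Δφ/Δψ = 0.6248, d_rh = R√(Δφ²+q²Δλ²) = 5976.5 km
Excess = 5976.5 − 5649.8 = 326.7 ≈ 327 km

327 km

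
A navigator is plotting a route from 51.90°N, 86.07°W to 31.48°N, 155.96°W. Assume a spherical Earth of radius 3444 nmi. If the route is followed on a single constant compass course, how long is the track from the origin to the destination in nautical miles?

3328 nmi

Δψ = ln[tan(π/4+φ₂/2)/tan(π/4+φ₁/2)] = -0.4840;  Δφ = -0.3564 rad,  Δλ = -1.2198 rad
q = Δφ/Δψ = 0.7364
d = R·√(Δφ² + q²Δλ²) = 3444·0.96639 = 3328 nmi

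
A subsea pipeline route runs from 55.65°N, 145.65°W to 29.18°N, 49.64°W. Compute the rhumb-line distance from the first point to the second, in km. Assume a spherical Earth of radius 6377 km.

Δψ = ln[tan(π/4+φ₂/2)/tan(π/4+φ₁/2)] = -0.6413;  Δφ = -0.4620 rad,  Δλ = +1.6757 rad
q = Δφ/Δψ = 0.7204
d = R·√(Δφ² + q²Δλ²) = 6377·1.29249 = 8242 km

8242 km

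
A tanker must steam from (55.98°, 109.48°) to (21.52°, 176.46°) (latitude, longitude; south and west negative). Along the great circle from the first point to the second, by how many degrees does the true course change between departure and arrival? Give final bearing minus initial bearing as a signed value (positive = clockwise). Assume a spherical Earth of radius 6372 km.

At departure: θ₁ = atan2(sin Δλ cos φ₂, cos φ₁ sin φ₂ − sin φ₁ cos φ₂ cos Δλ) = 96.42°
At arrival: θ₂ = atan2(sin Δλ cos φ₁, −cos φ₂ sin φ₁ + sin φ₂ cos φ₁ cos Δλ) = 143.30°
Δθ = θ₂ − θ₁ = +46.9°

+46.9°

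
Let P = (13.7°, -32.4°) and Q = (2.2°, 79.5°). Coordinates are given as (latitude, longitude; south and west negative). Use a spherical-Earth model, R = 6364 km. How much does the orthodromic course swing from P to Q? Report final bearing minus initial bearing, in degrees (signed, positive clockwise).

+23.2°

At departure: θ₁ = atan2(sin Δλ cos φ₂, cos φ₁ sin φ₂ − sin φ₁ cos φ₂ cos Δλ) = 82.29°
At arrival: θ₂ = atan2(sin Δλ cos φ₁, −cos φ₂ sin φ₁ + sin φ₂ cos φ₁ cos Δλ) = 105.53°
Δθ = θ₂ − θ₁ = +23.2°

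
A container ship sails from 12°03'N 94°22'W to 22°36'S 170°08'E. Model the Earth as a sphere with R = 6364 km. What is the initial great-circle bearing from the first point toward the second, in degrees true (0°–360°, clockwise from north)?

θ = atan2( sin Δλ·cos φ₂ ,  cos φ₁ sin φ₂ − sin φ₁ cos φ₂ cos Δλ )
  = atan2(-0.9190, -0.3574) = 248.75°

248.8°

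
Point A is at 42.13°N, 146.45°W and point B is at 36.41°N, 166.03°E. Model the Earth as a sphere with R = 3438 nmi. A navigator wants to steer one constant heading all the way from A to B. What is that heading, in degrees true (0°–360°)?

Meridional parts: M(φ₁)=+0.8122, M(φ₂)=+0.6831 → ΔM = -0.1291;  Δλ = -0.8294 rad
tan C = Δλ / ΔM = +6.4253 → C = 261.15°

261.2°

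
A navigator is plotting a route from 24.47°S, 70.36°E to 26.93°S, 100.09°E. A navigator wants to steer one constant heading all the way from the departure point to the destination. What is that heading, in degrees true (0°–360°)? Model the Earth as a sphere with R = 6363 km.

Δψ = ln[tan(π/4+φ₂/2)/tan(π/4+φ₁/2)] = -0.0477
Δλ = +0.5189 rad (taken the short way round)
course = atan2(Δλ, Δψ) = 95.25°

95.2°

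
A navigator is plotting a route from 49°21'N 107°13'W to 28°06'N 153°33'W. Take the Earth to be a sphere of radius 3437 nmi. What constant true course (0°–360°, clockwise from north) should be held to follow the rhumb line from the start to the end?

Meridional parts: M(φ₁)=+0.9932, M(φ₂)=+0.5114 → ΔM = -0.4818;  Δλ = -0.8087 rad
tan C = Δλ / ΔM = +1.6785 → C = 239.21°

239.2°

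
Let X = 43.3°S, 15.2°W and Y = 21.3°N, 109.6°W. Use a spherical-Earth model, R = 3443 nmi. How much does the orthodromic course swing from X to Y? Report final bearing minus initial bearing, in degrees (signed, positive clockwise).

+27.4°

Initial bearing θ₁ = atan2(sin Δλ cos φ₂, cos φ₁ sin φ₂ − sin φ₁ cos φ₂ cos Δλ) = 283.05°
Final bearing θ₂ = (initial bearing from the destination back to the start) + 180° = 310.45°
Δθ = θ₂ − θ₁ = +27.4°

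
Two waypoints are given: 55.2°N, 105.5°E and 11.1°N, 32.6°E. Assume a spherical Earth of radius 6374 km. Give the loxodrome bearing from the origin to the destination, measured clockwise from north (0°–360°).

Meridional parts: M(φ₁)=+1.1603, M(φ₂)=+0.1950 → ΔM = -0.9654;  Δλ = -1.2723 rad
tan C = Δλ / ΔM = +1.3180 → C = 232.81°

232.8°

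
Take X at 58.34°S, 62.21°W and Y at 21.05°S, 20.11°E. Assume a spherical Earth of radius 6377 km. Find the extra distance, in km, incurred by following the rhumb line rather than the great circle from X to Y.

Great circle: cos σ = sin φ₁ sin φ₂ + cos φ₁ cos φ₂ cos Δλ,  σ = 1.1905 rad → d_gc = 7591.8 km
Rhumb line: Δψ = +0.8845, q = Δφ/Δψ = 0.7358, d_rh = R√(Δφ²+q²Δλ²) = 7917.1 km
Excess = 7917.1 − 7591.8 = 325.3 ≈ 325 km

325 km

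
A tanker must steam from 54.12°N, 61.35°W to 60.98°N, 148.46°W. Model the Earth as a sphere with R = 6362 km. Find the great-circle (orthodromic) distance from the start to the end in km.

Haversine: a = sin²(Δφ/2)+cos φ₁ cos φ₂ sin²(Δλ/2) = 0.13857;  σ = 2·atan2(√a,√(1−a))
σ = 43.709° → d = Rσ = 6362·0.76287 = 4853 km

4853 km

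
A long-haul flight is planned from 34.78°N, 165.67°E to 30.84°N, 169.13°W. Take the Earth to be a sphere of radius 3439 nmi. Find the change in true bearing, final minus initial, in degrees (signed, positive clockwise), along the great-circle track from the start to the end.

+13.8°

At departure: θ₁ = atan2(sin Δλ cos φ₂, cos φ₁ sin φ₂ − sin φ₁ cos φ₂ cos Δλ) = 93.46°
At arrival: θ₂ = atan2(sin Δλ cos φ₁, −cos φ₂ sin φ₁ + sin φ₂ cos φ₁ cos Δλ) = 107.28°
Δθ = θ₂ − θ₁ = +13.8°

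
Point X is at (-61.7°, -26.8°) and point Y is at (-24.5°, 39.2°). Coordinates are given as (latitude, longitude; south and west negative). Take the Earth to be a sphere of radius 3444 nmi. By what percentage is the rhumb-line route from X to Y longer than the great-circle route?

3.0%

Great circle: σ = 0.9997 rad → d_gc = Rσ = 3442.8 nmi
Rhumb: Δφ = +0.6493, Δλ = +1.1519, Δψ = +0.9366, q = Δφ/Δψ = 0.6932 → d_rh = R√(Δφ²+q²Δλ²) = 3544.4 nmi
Excess = (3544.4 − 3442.8) / 3442.8 = 101.6 / 3442.8 = 2.951% ≈ 3.0%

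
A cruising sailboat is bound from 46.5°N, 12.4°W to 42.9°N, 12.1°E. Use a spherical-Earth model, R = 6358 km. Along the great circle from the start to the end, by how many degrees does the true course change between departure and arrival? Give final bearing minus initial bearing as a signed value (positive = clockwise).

+17.4°

At departure: θ₁ = atan2(sin Δλ cos φ₂, cos φ₁ sin φ₂ − sin φ₁ cos φ₂ cos Δλ) = 92.82°
At arrival: θ₂ = atan2(sin Δλ cos φ₁, −cos φ₂ sin φ₁ + sin φ₂ cos φ₁ cos Δλ) = 110.19°
Δθ = θ₂ − θ₁ = +17.4°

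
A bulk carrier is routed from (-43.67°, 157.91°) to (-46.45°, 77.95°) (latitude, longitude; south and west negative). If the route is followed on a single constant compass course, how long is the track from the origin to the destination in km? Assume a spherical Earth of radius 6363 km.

6278 km

Δψ = ln[tan(π/4+φ₂/2)/tan(π/4+φ₁/2)] = -0.0687;  Δφ = -0.0485 rad,  Δλ = -1.3956 rad
q = Δφ/Δψ = 0.7062
d = R·√(Δφ² + q²Δλ²) = 6363·0.98668 = 6278 km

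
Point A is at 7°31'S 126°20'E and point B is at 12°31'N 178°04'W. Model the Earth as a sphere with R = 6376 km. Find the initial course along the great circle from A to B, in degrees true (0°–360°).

70.4°

θ = atan2( sin Δλ·cos φ₂ ,  cos φ₁ sin φ₂ − sin φ₁ cos φ₂ cos Δλ )
  = atan2(+0.8055, +0.2870) = 70.39°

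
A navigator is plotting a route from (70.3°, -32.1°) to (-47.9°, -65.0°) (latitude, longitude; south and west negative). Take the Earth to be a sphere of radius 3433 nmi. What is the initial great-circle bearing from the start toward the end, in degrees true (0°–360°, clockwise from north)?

θ = atan2( sin Δλ·cos φ₂ ,  cos φ₁ sin φ₂ − sin φ₁ cos φ₂ cos Δλ )
  = atan2(-0.3642, -0.7801) = 205.02°

205.0°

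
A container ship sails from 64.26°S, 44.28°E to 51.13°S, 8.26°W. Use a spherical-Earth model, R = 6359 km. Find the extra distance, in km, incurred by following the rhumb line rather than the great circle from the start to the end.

87 km

Great circle: cos σ = sin φ₁ sin φ₂ + cos φ₁ cos φ₂ cos Δλ,  σ = 0.5215 rad → d_gc = 3316.15 km
Rhumb line: Δψ = +0.4346, q = Δφ/Δψ = 0.5273, d_rh = R√(Δφ²+q²Δλ²) = 3402.75 km
Excess = 3402.75 − 3316.15 = 86.60 ≈ 87 km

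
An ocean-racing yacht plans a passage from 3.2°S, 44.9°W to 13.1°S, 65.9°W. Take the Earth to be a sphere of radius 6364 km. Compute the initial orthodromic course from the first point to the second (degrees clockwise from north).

243.3°

θ = atan2( sin Δλ·cos φ₂ ,  cos φ₁ sin φ₂ − sin φ₁ cos φ₂ cos Δλ )
  = atan2(-0.3490, -0.1755) = 243.30°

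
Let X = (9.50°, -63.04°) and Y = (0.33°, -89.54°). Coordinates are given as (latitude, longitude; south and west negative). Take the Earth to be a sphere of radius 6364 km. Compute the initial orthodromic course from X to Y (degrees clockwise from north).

252.3°

θ = atan2( sin Δλ·cos φ₂ ,  cos φ₁ sin φ₂ − sin φ₁ cos φ₂ cos Δλ )
  = atan2(-0.4462, -0.1420) = 252.34°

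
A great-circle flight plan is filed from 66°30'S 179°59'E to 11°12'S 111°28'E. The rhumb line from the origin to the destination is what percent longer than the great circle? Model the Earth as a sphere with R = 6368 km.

2.9%

Great circle: σ = 1.2436 rad → d_gc = Rσ = 7919.3 km
Rhumb: Δφ = +0.9652, Δλ = -1.1958, Δψ = +1.3735, q = Δφ/Δψ = 0.7027 → d_rh = R√(Δφ²+q²Δλ²) = 8149.3 km
Excess = (8149.3 − 7919.3) / 7919.3 = 230.0 / 7919.3 = 2.90% ≈ 2.9%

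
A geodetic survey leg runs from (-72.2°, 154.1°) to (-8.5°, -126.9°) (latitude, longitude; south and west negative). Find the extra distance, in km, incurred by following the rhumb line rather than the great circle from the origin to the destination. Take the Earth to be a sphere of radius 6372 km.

374 km

Great circle: cos σ = sin φ₁ sin φ₂ + cos φ₁ cos φ₂ cos Δλ,  σ = 1.3710 rad → d_gc = 8736.3 km
Rhumb line: Δψ = +1.7052, q = Δφ/Δψ = 0.6520, d_rh = R√(Δφ²+q²Δλ²) = 9110.4 km
Excess = 9110.4 − 8736.3 = 374.1 ≈ 374 km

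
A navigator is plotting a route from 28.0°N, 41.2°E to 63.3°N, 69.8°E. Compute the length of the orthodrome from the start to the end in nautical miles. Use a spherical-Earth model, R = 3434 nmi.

2388 nmi

Haversine: a = sin²(Δφ/2)+cos φ₁ cos φ₂ sin²(Δλ/2) = 0.11613;  σ = 2·atan2(√a,√(1−a))
σ = 39.849° → d = Rσ = 3434·0.69550 = 2388 nmi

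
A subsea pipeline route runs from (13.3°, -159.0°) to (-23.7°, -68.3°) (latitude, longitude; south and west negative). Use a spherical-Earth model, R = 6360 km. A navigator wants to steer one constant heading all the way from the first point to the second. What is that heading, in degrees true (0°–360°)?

112.6°

Δψ = ln[tan(π/4+φ₂/2)/tan(π/4+φ₁/2)] = -0.6602
Δλ = +1.5830 rad (taken the short way round)
course = atan2(Δλ, Δψ) = 112.64°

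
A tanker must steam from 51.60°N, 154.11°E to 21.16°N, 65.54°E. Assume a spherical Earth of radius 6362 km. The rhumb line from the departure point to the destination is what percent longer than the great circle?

4.4%

Great circle: σ = 1.2689 rad → d_gc = Rσ = 8072.6 km
Rhumb: Δφ = -0.5313, Δλ = -1.5458, Δψ = -0.6769, q = Δφ/Δψ = 0.7849 → d_rh = R√(Δφ²+q²Δλ²) = 8426.8 km
Excess = (8426.8 − 8072.6) / 8072.6 = 354.2 / 8072.6 = 4.39% ≈ 4.4%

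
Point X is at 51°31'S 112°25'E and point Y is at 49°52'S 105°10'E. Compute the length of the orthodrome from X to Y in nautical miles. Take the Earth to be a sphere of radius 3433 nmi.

292 nmi

cos σ = sin φ₁ sin φ₂ + cos φ₁ cos φ₂ cos Δλ
      = sin(-51.52°)sin(-49.87°) + cos(-51.52°)cos(-49.87°)cos(-7.25°) = 0.9964
σ = 4.878° → d = Rσ = 3433·0.08513 = 292 nmi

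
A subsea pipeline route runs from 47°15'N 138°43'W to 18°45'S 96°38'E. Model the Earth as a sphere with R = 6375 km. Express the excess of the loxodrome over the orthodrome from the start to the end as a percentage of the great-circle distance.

Great circle: σ = 2.2162 rad → d_gc = Rσ = 14128.1 km
Rhumb: Δφ = -1.1519, Δλ = -2.1756, Δψ = -1.2713, q = Δφ/Δψ = 0.9061 → d_rh = R√(Δφ²+q²Δλ²) = 14555.1 km
Excess = (14555.1 − 14128.1) / 14128.1 = 427.0 / 14128.1 = 3.02% ≈ 3.0%

3.0%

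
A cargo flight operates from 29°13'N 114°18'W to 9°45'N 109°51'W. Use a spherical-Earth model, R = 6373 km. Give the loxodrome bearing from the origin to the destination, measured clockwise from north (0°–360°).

167.9°

Meridional parts: M(φ₁)=+0.5336, M(φ₂)=+0.1710 → ΔM = -0.3626;  Δλ = +0.0777 rad
tan C = Δλ / ΔM = -0.2142 → C = 167.91°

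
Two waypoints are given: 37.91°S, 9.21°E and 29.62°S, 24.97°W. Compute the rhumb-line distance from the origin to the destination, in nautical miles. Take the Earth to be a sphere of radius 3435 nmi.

1772 nmi

Rhumb course C = atan2(Δλ, Δψ) with Δψ = ln[tan(π/4+φ₂/2)/tan(π/4+φ₁/2)] = +0.1743, Δλ = -0.5966 → C = 286.29°
d = R·|Δφ| / |cos C| = 3435·0.14469 / 0.28050 = 1772 nmi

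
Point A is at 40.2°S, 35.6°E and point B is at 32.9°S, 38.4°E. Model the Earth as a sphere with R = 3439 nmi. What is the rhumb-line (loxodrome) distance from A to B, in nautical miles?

458 nmi

Δψ = ln[tan(π/4+φ₂/2)/tan(π/4+φ₁/2)] = +0.1588;  Δφ = +0.1274 rad,  Δλ = +0.0489 rad
q = Δφ/Δψ = 0.8022
d = R·√(Δφ² + q²Δλ²) = 3439·0.13330 = 458 nmi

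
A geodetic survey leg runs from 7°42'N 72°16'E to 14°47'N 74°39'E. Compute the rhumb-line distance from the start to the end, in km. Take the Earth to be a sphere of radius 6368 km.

Rhumb course C = atan2(Δλ, Δψ) with Δψ = ln[tan(π/4+φ₂/2)/tan(π/4+φ₁/2)] = +0.1261, Δλ = +0.0416 → C = 18.25°
d = R·|Δφ| / |cos C| = 6368·0.12363 / 0.94969 = 829 km

829 km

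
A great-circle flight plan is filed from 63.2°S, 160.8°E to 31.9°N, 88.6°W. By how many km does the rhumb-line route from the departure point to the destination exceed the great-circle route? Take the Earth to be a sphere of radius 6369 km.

460 km

Great circle: cos σ = sin φ₁ sin φ₂ + cos φ₁ cos φ₂ cos Δλ,  σ = 2.2223 rad → d_gc = 14153.6 km
Rhumb line: Δψ = +2.0225, q = Δφ/Δψ = 0.8207, d_rh = R√(Δφ²+q²Δλ²) = 14613.5 km
Excess = 14613.5 − 14153.6 = 459.9 ≈ 460 km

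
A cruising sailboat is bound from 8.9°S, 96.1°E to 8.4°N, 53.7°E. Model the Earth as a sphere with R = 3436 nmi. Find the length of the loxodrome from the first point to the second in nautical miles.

2737 nmi

Rhumb course C = atan2(Δλ, Δψ) with Δψ = ln[tan(π/4+φ₂/2)/tan(π/4+φ₁/2)] = +0.3031, Δλ = -0.7400 → C = 292.27°
d = R·|Δφ| / |cos C| = 3436·0.30194 / 0.37902 = 2737 nmi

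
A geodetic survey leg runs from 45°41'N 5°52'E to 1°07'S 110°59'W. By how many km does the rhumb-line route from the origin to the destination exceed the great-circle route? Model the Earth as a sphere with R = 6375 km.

534 km

Great circle: cos σ = sin φ₁ sin φ₂ + cos φ₁ cos φ₂ cos Δλ,  σ = 1.9065 rad → d_gc = 12153.9 km
Rhumb line: Δψ = -0.9178, q = Δφ/Δψ = 0.8899, d_rh = R√(Δφ²+q²Δλ²) = 12688.1 km
Excess = 12688.1 − 12153.9 = 534.2 ≈ 534 km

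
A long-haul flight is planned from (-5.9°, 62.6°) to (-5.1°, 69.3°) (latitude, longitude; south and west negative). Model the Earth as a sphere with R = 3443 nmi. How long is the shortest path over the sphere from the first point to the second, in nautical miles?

404 nmi

Haversine: a = sin²(Δφ/2)+cos φ₁ cos φ₂ sin²(Δλ/2) = 0.00343;  σ = 2·atan2(√a,√(1−a))
σ = 6.717° → d = Rσ = 3443·0.11723 = 404 nmi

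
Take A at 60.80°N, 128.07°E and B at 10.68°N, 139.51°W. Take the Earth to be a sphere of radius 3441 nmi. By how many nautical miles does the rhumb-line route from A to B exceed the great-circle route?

246 nmi

Great circle: cos σ = sin φ₁ sin φ₂ + cos φ₁ cos φ₂ cos Δλ,  σ = 1.4288 rad → d_gc = 4916.5 nmi
Rhumb line: Δψ = -1.1577, q = Δφ/Δψ = 0.7556, d_rh = R√(Δφ²+q²Δλ²) = 5162.2 nmi
Excess = 5162.2 − 4916.5 = 245.7 ≈ 246 nmi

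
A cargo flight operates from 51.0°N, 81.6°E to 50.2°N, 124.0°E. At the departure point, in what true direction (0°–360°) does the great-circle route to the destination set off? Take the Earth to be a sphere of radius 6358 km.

θ = atan2( sin Δλ·cos φ₂ ,  cos φ₁ sin φ₂ − sin φ₁ cos φ₂ cos Δλ )
  = atan2(+0.4316, +0.1161) = 74.94°

74.9°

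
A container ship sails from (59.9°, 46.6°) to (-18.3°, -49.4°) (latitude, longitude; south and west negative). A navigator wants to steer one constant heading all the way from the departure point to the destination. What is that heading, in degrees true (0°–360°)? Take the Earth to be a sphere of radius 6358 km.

Δψ = ln[tan(π/4+φ₂/2)/tan(π/4+φ₁/2)] = -1.6384
Δλ = -1.6755 rad (taken the short way round)
course = atan2(Δλ, Δψ) = 225.64°

225.6°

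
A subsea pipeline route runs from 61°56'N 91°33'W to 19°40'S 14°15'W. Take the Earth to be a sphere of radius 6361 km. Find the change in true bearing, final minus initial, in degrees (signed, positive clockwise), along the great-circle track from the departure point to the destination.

+41.7°

Initial bearing θ₁ = atan2(sin Δλ cos φ₂, cos φ₁ sin φ₂ − sin φ₁ cos φ₂ cos Δλ) = 110.37°
Final bearing θ₂ = (initial bearing from the destination back to the start) + 180° = 152.07°
Δθ = θ₂ − θ₁ = +41.7°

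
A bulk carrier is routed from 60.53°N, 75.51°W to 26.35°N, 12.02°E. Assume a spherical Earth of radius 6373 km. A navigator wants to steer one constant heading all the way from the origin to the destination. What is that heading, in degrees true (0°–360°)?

119.3°

Δψ = ln[tan(π/4+φ₂/2)/tan(π/4+φ₁/2)] = -0.8586
Δλ = +1.5277 rad (taken the short way round)
course = atan2(Δλ, Δψ) = 119.34°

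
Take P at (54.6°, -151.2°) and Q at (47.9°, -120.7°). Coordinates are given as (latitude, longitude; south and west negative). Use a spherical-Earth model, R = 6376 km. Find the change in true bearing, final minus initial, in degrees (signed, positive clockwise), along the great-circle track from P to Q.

At departure: θ₁ = atan2(sin Δλ cos φ₂, cos φ₁ sin φ₂ − sin φ₁ cos φ₂ cos Δλ) = 96.88°
At arrival: θ₂ = atan2(sin Δλ cos φ₁, −cos φ₂ sin φ₁ + sin φ₂ cos φ₁ cos Δλ) = 120.93°
Δθ = θ₂ − θ₁ = +24.0°

+24.0°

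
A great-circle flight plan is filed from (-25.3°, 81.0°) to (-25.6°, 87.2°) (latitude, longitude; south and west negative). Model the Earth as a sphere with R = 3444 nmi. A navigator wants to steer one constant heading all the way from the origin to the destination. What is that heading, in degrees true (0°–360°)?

Δψ = ln[tan(π/4+φ₂/2)/tan(π/4+φ₁/2)] = -0.0058
Δλ = +0.1082 rad (taken the short way round)
course = atan2(Δλ, Δψ) = 93.07°

93.1°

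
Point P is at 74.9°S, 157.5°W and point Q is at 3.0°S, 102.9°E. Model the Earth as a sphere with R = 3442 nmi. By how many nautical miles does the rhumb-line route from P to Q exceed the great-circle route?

380 nmi

Great circle: cos σ = sin φ₁ sin φ₂ + cos φ₁ cos φ₂ cos Δλ,  σ = 1.5637 rad → d_gc = 5382.1 nmi
Rhumb line: Δψ = +1.9685, q = Δφ/Δψ = 0.6375, d_rh = R√(Δφ²+q²Δλ²) = 5762.5 nmi
Excess = 5762.5 − 5382.1 = 380.4 ≈ 380 nmi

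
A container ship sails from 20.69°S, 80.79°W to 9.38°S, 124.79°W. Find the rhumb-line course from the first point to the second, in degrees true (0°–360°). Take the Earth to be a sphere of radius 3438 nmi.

Meridional parts: M(φ₁)=-0.3692, M(φ₂)=-0.1644 → ΔM = +0.2048;  Δλ = -0.7679 rad
tan C = Δλ / ΔM = -3.7502 → C = 284.93°

284.9°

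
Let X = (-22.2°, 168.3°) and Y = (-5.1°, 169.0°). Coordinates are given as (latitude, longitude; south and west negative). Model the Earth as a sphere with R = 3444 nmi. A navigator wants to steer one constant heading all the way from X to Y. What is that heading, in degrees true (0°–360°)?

Δψ = ln[tan(π/4+φ₂/2)/tan(π/4+φ₁/2)] = +0.3084
Δλ = +0.0122 rad (taken the short way round)
course = atan2(Δλ, Δψ) = 2.27°

2.3°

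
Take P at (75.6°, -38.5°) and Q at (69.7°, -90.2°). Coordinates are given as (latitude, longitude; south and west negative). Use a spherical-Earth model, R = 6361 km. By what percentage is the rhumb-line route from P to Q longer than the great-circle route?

3.2%

Great circle: σ = 0.2769 rad → d_gc = Rσ = 1761.6 km
Rhumb: Δφ = -0.1030, Δλ = -0.9023, Δψ = -0.3486, q = Δφ/Δψ = 0.2954 → d_rh = R√(Δφ²+q²Δλ²) = 1817.4 km
Excess = (1817.4 − 1761.6) / 1761.6 = 55.8 / 1761.6 = 3.17% ≈ 3.2%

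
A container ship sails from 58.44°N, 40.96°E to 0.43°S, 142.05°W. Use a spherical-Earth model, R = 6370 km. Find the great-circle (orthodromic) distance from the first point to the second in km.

13557 km

cos σ = sin φ₁ sin φ₂ + cos φ₁ cos φ₂ cos Δλ
      = sin(58.44°)sin(-0.43°) + cos(58.44°)cos(-0.43°)cos(176.99°) = -0.5290
σ = 121.941° → d = Rσ = 6370·2.12828 = 13557 km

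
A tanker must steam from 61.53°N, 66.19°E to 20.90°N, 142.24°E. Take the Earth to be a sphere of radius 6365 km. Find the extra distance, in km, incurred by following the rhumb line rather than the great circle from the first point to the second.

Great circle: cos σ = sin φ₁ sin φ₂ + cos φ₁ cos φ₂ cos Δλ,  σ = 1.1363 rad → d_gc = 7232.5 km
Rhumb line: Δψ = -0.9985, q = Δφ/Δψ = 0.7102, d_rh = R√(Δφ²+q²Δλ²) = 7508.1 km
Excess = 7508.1 − 7232.5 = 275.6 ≈ 276 km

276 km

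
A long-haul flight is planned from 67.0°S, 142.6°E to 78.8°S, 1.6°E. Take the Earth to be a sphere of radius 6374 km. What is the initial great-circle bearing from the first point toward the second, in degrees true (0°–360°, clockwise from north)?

θ = atan2( sin Δλ·cos φ₂ ,  cos φ₁ sin φ₂ − sin φ₁ cos φ₂ cos Δλ )
  = atan2(-0.1222, -0.5222) = 193.17°

193.2°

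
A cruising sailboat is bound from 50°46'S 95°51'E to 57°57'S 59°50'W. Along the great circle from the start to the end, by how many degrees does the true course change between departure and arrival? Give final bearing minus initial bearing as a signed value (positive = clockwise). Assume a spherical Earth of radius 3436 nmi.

+150.4°

At departure: θ₁ = atan2(sin Δλ cos φ₂, cos φ₁ sin φ₂ − sin φ₁ cos φ₂ cos Δλ) = 193.49°
At arrival: θ₂ = atan2(sin Δλ cos φ₁, −cos φ₂ sin φ₁ + sin φ₂ cos φ₁ cos Δλ) = 343.85°
Δθ = θ₂ − θ₁ = +150.4°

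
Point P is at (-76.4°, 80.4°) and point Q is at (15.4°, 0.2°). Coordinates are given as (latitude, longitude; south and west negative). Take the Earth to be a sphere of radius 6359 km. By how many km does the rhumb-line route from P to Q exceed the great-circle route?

Great circle: cos σ = sin φ₁ sin φ₂ + cos φ₁ cos φ₂ cos Δλ,  σ = 1.7921 rad → d_gc = 11396.1 km
Rhumb line: Δψ = +2.3987, q = Δφ/Δψ = 0.6680, d_rh = R√(Δφ²+q²Δλ²) = 11796.4 km
Excess = 11796.4 − 11396.1 = 400.3 ≈ 400 km

400 km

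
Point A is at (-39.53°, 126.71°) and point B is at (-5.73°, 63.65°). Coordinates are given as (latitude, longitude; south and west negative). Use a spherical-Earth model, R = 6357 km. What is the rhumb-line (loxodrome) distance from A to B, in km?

7357 km

Rhumb course C = atan2(Δλ, Δψ) with Δψ = ln[tan(π/4+φ₂/2)/tan(π/4+φ₁/2)] = +0.6521, Δλ = -1.1006 → C = 300.65°
d = R·|Δφ| / |cos C| = 6357·0.58992 / 0.50972 = 7357 km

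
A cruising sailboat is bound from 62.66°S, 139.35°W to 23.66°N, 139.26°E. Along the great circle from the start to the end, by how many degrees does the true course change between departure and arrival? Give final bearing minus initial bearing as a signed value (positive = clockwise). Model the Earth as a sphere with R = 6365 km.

+43.0°

At departure: θ₁ = atan2(sin Δλ cos φ₂, cos φ₁ sin φ₂ − sin φ₁ cos φ₂ cos Δλ) = 288.68°
At arrival: θ₂ = atan2(sin Δλ cos φ₁, −cos φ₂ sin φ₁ + sin φ₂ cos φ₁ cos Δλ) = 331.64°
Δθ = θ₂ − θ₁ = +43.0°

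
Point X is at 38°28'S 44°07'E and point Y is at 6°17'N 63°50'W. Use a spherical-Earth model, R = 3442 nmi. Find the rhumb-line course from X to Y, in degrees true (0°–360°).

Meridional parts: M(φ₁)=-0.7284, M(φ₂)=+0.1099 → ΔM = +0.8382;  Δλ = -1.8841 rad
tan C = Δλ / ΔM = -2.2477 → C = 293.98°

294.0°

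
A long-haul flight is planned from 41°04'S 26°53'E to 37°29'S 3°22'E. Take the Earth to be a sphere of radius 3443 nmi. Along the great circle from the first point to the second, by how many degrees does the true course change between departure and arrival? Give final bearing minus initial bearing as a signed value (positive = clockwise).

+15.0°

At departure: θ₁ = atan2(sin Δλ cos φ₂, cos φ₁ sin φ₂ − sin φ₁ cos φ₂ cos Δλ) = 273.47°
At arrival: θ₂ = atan2(sin Δλ cos φ₁, −cos φ₂ sin φ₁ + sin φ₂ cos φ₁ cos Δλ) = 288.49°
Δθ = θ₂ − θ₁ = +15.0°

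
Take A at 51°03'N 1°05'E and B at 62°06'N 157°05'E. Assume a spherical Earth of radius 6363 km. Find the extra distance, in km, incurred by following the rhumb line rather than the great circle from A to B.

Great circle: cos σ = sin φ₁ sin φ₂ + cos φ₁ cos φ₂ cos Δλ,  σ = 1.1389 rad → d_gc = 7247.0 km
Rhumb line: Δψ = +0.3532, q = Δφ/Δψ = 0.5460, d_rh = R√(Δφ²+q²Δλ²) = 9539.1 km
Excess = 9539.1 − 7247.0 = 2292.1 ≈ 2292 km

2292 km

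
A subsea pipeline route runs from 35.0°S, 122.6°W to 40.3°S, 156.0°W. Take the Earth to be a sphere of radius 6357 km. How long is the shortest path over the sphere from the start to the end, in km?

2974 km

cos σ = sin φ₁ sin φ₂ + cos φ₁ cos φ₂ cos Δλ
      = sin(-35.00°)sin(-40.30°) + cos(-35.00°)cos(-40.30°)cos(-33.40°) = 0.8925
σ = 26.805° → d = Rσ = 6357·0.46783 = 2974 km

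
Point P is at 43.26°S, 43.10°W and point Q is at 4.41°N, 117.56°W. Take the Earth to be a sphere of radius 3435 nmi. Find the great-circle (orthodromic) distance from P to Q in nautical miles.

Haversine: a = sin²(Δφ/2)+cos φ₁ cos φ₂ sin²(Δλ/2) = 0.42908;  σ = 2·atan2(√a,√(1−a))
σ = 81.846° → d = Rσ = 3435·1.42848 = 4907 nmi

4907 nmi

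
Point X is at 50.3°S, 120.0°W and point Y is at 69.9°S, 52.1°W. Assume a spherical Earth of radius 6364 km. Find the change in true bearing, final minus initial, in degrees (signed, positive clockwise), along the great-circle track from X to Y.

-61.3°

At departure: θ₁ = atan2(sin Δλ cos φ₂, cos φ₁ sin φ₂ − sin φ₁ cos φ₂ cos Δλ) = 147.53°
At arrival: θ₂ = atan2(sin Δλ cos φ₁, −cos φ₂ sin φ₁ + sin φ₂ cos φ₁ cos Δλ) = 86.26°
Δθ = θ₂ − θ₁ = -61.3°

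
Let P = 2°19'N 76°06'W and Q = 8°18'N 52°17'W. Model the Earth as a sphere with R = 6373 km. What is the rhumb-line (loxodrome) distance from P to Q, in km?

2719 km

Rhumb course C = atan2(Δλ, Δψ) with Δψ = ln[tan(π/4+φ₂/2)/tan(π/4+φ₁/2)] = +0.1049, Δλ = +0.4157 → C = 75.83°
d = R·|Δφ| / |cos C| = 6373·0.10443 / 0.24475 = 2719 km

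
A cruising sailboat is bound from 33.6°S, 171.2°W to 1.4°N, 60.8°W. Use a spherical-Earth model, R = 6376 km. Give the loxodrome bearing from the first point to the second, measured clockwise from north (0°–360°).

Meridional parts: M(φ₁)=-0.6233, M(φ₂)=+0.0244 → ΔM = +0.6477;  Δλ = +1.9268 rad
tan C = Δλ / ΔM = +2.9749 → C = 71.42°

71.4°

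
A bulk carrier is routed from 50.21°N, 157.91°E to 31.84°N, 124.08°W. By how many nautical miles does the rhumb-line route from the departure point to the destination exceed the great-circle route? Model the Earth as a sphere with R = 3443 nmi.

Great circle: cos σ = sin φ₁ sin φ₂ + cos φ₁ cos φ₂ cos Δλ,  σ = 1.0259 rad → d_gc = 3532.3 nmi
Rhumb line: Δψ = -0.4297, q = Δφ/Δψ = 0.7462, d_rh = R√(Δφ²+q²Δλ²) = 3668.1 nmi
Excess = 3668.1 − 3532.3 = 135.8 ≈ 136 nmi

136 nmi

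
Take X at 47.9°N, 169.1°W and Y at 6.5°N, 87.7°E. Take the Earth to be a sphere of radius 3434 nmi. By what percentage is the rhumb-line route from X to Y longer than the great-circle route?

Great circle: σ = 1.6390 rad → d_gc = Rσ = 5628.2 nmi
Rhumb: Δφ = -0.7226, Δλ = -1.8012, Δψ = -0.8412, q = Δφ/Δψ = 0.8590 → d_rh = R√(Δφ²+q²Δλ²) = 5864.0 nmi
Excess = (5864.0 − 5628.2) / 5628.2 = 235.8 / 5628.2 = 4.19% ≈ 4.2%

4.2%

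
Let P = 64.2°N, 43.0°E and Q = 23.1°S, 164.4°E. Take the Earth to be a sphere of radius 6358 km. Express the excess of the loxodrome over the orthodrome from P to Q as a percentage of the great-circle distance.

Great circle: σ = 2.1674 rad → d_gc = Rσ = 13780.1 km
Rhumb: Δφ = -1.5237, Δλ = +2.1188, Δψ = -1.8885, q = Δφ/Δψ = 0.8068 → d_rh = R√(Δφ²+q²Δλ²) = 14559.8 km
Excess = (14559.8 − 13780.1) / 13780.1 = 779.7 / 13780.1 = 5.66% ≈ 5.7%

5.7%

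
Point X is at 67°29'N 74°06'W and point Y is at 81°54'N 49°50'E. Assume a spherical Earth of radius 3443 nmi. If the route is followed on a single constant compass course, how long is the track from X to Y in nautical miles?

Δψ = ln[tan(π/4+φ₂/2)/tan(π/4+φ₁/2)] = +1.0337;  Δφ = +0.2516 rad,  Δλ = +2.1630 rad
q = Δφ/Δψ = 0.2434
d = R·√(Δφ² + q²Δλ²) = 3443·0.58355 = 2009 nmi

2009 nmi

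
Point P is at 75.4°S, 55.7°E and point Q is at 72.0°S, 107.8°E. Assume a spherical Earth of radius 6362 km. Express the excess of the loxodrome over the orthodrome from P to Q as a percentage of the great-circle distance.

3.3%

Great circle: σ = 0.2529 rad → d_gc = Rσ = 1608.8 km
Rhumb: Δφ = +0.0593, Δλ = +0.9093, Δψ = +0.2122, q = Δφ/Δψ = 0.2797 → d_rh = R√(Δφ²+q²Δλ²) = 1661.3 km
Excess = (1661.3 − 1608.8) / 1608.8 = 52.5 / 1608.8 = 3.26% ≈ 3.3%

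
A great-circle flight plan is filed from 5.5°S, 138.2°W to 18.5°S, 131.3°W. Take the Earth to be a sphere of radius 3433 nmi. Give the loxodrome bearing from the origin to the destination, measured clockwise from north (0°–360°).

152.6°

Δψ = ln[tan(π/4+φ₂/2)/tan(π/4+φ₁/2)] = -0.2325
Δλ = +0.1204 rad (taken the short way round)
course = atan2(Δλ, Δψ) = 152.62°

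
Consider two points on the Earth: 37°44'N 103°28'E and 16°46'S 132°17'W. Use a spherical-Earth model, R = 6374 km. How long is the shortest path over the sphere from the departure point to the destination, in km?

14136 km

Haversine: a = sin²(Δφ/2)+cos φ₁ cos φ₂ sin²(Δλ/2) = 0.80136;  σ = 2·atan2(√a,√(1−a))
σ = 127.065° → d = Rσ = 6374·2.21771 = 14136 km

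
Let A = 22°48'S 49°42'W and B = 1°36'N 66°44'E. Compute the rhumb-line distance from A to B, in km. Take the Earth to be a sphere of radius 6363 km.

12895 km

Rhumb course C = atan2(Δλ, Δψ) with Δψ = ln[tan(π/4+φ₂/2)/tan(π/4+φ₁/2)] = +0.4368, Δλ = +2.0321 → C = 77.87°
d = R·|Δφ| / |cos C| = 6363·0.42586 / 0.21015 = 12895 km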